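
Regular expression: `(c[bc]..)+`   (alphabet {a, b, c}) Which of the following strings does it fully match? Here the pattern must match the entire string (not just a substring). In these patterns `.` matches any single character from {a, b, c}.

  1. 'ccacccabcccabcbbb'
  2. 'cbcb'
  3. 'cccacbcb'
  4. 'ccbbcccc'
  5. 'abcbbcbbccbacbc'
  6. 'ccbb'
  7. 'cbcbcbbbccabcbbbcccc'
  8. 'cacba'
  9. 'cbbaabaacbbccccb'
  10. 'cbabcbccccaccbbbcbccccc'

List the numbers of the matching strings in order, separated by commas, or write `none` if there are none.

2, 3, 4, 6, 7

1 → no match
2 → match
3 → match
4 → match
5 → no match — must start with 'c'
6 → match
7 → match
8 → no match
9 → no match
10 → no match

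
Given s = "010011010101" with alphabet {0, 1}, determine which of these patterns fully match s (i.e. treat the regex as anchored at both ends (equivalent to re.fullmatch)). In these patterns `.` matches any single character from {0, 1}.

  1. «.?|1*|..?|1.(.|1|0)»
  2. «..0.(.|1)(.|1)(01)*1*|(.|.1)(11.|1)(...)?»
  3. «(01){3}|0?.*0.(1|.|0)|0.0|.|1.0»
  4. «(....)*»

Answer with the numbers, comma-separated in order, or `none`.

2, 4

1 → no match
2 → match
3 → no match
4 → match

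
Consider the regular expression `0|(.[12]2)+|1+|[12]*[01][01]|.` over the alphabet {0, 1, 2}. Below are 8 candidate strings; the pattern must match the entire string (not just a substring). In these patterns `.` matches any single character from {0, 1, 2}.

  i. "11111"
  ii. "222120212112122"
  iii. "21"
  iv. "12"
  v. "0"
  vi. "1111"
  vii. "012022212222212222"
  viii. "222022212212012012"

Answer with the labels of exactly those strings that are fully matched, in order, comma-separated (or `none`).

i → match
ii → no match
iii → no match
iv → no match
v → match
vi → match
vii → match
viii → match

i, v, vi, vii, viii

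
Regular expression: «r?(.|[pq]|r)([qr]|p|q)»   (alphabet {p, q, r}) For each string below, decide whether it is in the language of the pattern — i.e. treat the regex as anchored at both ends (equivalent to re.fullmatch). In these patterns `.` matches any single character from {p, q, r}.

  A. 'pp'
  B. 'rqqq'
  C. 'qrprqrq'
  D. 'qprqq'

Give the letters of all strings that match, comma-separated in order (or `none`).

A

A → match
B → no match
C → no match
D → no match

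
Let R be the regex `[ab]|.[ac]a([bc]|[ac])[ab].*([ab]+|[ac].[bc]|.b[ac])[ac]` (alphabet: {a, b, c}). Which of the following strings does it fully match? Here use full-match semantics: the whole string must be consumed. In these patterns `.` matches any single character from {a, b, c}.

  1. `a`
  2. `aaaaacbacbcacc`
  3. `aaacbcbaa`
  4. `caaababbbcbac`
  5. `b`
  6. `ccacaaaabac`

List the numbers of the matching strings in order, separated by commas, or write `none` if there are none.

1 → match
2 → match
3 → match
4 → match
5 → match
6 → match

1, 2, 3, 4, 5, 6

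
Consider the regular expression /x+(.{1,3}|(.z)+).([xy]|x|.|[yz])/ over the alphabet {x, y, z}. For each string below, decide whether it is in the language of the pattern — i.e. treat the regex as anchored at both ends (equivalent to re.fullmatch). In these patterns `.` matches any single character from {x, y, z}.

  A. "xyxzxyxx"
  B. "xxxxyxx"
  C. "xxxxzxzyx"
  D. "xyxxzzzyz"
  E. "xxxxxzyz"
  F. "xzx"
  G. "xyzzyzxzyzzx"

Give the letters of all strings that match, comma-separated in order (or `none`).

B, C, E

A → no match
B → match
C → match
D → no match
E → match
F → no match
G → no match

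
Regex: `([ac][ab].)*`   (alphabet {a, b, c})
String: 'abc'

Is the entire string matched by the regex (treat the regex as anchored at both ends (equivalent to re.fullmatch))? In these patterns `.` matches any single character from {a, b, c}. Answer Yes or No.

Yes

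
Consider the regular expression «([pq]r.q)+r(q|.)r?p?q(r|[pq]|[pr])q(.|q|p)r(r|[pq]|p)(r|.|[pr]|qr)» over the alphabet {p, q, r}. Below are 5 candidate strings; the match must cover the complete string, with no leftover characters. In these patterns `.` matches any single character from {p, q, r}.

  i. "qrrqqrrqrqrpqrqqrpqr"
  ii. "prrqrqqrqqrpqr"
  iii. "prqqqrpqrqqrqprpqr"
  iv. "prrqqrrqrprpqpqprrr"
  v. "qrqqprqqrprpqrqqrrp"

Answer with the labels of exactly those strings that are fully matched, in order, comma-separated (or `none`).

i, ii, iii, iv, v

i → match
ii → match
iii → match
iv → match
v → match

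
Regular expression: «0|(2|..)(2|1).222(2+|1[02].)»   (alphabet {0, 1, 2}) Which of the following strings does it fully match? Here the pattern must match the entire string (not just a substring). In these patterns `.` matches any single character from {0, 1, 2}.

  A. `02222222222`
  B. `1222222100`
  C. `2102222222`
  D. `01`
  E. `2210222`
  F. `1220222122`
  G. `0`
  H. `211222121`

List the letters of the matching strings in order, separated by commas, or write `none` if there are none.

A, B, C, F, G, H

A → match
B → match
C → match
D → no match
E → no match
F → match
G → match
H → match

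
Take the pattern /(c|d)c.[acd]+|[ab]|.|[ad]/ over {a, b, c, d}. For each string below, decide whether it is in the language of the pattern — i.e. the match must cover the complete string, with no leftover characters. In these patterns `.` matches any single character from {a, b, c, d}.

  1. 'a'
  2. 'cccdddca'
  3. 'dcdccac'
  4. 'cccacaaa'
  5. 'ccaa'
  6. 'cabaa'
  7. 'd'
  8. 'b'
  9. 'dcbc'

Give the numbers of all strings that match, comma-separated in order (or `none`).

1 → match
2 → match
3 → match
4 → match
5 → match
6 → no match
7 → match
8 → match
9 → match

1, 2, 3, 4, 5, 7, 8, 9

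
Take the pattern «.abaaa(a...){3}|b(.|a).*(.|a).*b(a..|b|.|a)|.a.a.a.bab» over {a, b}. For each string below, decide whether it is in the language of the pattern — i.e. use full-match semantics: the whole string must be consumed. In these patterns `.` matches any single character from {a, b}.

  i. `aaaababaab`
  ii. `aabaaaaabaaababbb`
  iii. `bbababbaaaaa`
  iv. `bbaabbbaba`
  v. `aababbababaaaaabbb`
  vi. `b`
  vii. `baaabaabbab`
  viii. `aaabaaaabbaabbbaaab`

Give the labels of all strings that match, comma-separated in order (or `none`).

i. `aaaababaab` → no match
ii → no match
iii. `bbababbaaaaa` → no match
iv. `bbaabbbaba` → match
v → no match
vi. `b` → no match
vii. `baaabaabbab` → no match
viii → no match

iv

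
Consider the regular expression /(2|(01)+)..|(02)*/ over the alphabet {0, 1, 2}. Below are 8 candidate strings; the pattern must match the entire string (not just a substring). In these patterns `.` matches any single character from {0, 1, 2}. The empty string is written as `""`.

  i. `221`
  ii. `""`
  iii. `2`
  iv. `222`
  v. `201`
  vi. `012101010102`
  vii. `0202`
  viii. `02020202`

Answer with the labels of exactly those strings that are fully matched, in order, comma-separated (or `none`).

i → match
ii → match
iii → no match
iv → match
v → match
vi → no match
vii → match
viii → match

i, ii, iv, v, vii, viii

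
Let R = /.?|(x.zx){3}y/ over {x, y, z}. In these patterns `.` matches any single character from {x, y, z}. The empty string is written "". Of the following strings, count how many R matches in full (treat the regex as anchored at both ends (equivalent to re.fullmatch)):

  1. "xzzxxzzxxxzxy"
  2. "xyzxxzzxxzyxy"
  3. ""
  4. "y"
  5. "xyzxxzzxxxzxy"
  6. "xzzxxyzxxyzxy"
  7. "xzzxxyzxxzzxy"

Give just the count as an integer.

6

1 → match
2 → no match
3 → match
4 → match
5 → match
6 → match
7 → match
Total matched: 6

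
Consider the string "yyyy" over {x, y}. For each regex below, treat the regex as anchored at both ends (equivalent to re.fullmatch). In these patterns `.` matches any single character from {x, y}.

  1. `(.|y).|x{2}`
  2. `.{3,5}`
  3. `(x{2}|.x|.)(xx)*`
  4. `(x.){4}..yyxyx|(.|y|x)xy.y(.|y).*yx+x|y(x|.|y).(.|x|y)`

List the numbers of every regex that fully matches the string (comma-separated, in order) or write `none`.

2, 4

1 → no match
2 → match
3 → no match
4 → match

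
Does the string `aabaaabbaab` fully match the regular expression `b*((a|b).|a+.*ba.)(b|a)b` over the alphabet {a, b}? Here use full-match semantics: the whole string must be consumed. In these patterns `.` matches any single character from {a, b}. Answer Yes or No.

No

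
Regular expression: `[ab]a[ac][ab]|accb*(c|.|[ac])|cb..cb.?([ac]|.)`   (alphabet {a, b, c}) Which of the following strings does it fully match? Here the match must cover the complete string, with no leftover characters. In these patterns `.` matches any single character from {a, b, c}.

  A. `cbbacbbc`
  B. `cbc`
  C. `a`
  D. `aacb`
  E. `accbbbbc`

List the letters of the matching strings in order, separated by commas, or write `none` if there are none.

A, D, E

A → match
B → no match
C → no match
D → match
E → match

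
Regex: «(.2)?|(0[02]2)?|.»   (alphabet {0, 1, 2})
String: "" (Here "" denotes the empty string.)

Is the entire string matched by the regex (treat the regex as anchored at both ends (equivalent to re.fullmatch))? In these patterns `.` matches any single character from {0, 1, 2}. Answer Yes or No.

Yes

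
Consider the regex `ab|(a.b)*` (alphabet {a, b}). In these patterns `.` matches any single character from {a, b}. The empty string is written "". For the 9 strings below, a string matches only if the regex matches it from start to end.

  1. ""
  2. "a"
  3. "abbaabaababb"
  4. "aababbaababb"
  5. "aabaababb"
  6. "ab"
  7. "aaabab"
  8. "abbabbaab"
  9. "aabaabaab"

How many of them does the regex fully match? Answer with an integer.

1 → match
2 → no match
3 → match
4 → match
5 → match
6 → match
7 → no match
8 → match
9 → match
Total matched: 7

7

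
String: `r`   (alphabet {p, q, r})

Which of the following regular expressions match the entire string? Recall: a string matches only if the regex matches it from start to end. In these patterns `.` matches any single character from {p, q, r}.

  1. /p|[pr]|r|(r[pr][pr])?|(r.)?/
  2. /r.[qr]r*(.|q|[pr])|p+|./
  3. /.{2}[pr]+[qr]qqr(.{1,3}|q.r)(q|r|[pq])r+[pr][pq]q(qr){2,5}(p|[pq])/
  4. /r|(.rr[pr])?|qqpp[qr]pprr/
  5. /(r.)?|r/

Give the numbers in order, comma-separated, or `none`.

1 → match
2 → match
3 → no match
4 → match
5 → match

1, 2, 4, 5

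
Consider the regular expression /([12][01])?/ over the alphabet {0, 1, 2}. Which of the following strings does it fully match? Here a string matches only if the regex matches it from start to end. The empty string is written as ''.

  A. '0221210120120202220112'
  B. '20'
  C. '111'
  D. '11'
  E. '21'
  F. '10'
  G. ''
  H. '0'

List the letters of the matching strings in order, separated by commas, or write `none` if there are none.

B, D, E, F, G

A → no match
B → match
C → no match
D → match
E → match
F → match
G → match
H → no match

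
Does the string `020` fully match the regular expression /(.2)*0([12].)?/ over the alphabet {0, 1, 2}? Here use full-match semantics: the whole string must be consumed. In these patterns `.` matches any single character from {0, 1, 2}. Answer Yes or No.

Yes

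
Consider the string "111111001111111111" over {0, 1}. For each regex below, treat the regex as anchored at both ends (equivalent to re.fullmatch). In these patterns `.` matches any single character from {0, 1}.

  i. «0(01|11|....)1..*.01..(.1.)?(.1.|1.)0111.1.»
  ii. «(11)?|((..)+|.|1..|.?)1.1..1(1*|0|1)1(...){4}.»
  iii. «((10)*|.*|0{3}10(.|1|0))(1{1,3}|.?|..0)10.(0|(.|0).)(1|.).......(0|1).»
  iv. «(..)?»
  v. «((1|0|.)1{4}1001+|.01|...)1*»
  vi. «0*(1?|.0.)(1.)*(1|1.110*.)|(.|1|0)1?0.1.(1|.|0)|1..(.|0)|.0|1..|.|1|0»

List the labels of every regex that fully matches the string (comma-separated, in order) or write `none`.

i → no match — must start with "0"
ii → no match
iii → no match
iv → no match
v → match
vi → no match

v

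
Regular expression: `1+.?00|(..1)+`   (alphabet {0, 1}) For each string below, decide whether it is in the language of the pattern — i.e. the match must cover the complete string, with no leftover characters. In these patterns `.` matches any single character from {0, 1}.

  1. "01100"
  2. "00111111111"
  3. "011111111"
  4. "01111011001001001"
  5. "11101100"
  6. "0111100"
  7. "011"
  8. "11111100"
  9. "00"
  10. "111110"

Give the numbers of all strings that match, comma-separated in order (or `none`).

3, 7, 8

1 → no match
2 → no match
3 → match
4 → no match
5 → no match
6 → no match
7 → match
8 → match
9 → no match
10 → no match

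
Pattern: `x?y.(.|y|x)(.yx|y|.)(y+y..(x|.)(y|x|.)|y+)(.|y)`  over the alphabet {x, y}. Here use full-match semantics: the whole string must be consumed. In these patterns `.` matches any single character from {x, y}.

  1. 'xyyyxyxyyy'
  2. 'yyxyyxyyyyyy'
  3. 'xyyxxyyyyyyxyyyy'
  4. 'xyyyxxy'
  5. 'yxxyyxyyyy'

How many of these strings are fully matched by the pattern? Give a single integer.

4

1 → match
2 → match
3 → match
4 → no match
5 → match
Total matched: 4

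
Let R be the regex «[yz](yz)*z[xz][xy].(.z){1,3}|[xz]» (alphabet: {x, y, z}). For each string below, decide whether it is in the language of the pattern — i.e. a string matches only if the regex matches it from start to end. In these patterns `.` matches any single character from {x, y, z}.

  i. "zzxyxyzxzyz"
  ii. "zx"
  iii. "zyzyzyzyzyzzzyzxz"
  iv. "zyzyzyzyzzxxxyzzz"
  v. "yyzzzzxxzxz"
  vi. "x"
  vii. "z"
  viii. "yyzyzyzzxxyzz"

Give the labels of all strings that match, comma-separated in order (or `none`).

i → match
ii → no match
iii → match
iv → match
v → no match
vi → match
vii → match
viii → match

i, iii, iv, vi, vii, viii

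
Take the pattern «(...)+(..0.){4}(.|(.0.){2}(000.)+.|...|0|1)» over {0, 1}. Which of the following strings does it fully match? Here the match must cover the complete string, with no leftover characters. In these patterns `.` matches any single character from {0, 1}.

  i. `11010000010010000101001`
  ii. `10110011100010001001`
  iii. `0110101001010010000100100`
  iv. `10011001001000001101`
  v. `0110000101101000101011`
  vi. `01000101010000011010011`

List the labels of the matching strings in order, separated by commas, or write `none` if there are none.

i → no match
ii → match
iii → match
iv → no match
v → no match
vi → no match

ii, iii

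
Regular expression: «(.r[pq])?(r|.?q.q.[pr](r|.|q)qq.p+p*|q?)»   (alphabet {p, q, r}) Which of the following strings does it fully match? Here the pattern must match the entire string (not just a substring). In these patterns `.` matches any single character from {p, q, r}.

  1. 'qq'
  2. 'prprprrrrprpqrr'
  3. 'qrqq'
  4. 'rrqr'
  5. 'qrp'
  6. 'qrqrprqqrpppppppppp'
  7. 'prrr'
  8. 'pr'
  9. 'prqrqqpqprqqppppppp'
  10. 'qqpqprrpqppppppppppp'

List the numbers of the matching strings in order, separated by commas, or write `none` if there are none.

3, 4, 5, 6

1. 'qq' → no match
2 → no match
3. 'qrqq' → match
4. 'rrqr' → match
5. 'qrp' → match
6 → match
7. 'prrr' → no match
8. 'pr' → no match
9 → no match
10 → no match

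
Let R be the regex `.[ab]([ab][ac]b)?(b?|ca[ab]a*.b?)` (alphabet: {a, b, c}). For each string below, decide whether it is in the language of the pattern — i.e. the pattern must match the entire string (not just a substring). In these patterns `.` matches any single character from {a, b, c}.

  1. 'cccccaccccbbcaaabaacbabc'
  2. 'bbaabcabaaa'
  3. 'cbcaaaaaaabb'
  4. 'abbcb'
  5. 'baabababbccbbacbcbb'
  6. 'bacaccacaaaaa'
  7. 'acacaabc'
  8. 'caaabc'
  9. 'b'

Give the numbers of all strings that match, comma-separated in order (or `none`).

2, 3, 4

1 → no match
2 → match
3 → match
4 → match
5 → no match
6 → no match
7 → no match
8 → no match
9 → no match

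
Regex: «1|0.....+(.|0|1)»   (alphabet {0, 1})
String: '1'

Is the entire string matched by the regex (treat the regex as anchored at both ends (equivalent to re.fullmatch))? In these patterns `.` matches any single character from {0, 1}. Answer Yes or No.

Yes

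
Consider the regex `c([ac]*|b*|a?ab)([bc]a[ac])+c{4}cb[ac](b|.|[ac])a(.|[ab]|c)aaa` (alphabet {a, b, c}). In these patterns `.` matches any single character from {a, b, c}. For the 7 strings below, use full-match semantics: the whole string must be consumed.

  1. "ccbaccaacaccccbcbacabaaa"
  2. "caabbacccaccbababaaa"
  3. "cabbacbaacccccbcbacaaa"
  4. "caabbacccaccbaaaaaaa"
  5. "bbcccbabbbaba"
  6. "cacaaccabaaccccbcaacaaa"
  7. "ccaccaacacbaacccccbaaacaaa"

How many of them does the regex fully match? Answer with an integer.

2

1 → no match
2 → no match
3 → match
4 → no match
5 → no match — must start with "c"
6 → no match
7 → match
Total matched: 2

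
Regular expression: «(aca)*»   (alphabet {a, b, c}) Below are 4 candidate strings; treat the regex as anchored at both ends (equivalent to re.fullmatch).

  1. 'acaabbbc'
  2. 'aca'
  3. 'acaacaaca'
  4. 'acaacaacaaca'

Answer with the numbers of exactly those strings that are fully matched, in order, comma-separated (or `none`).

1. 'acaabbbc' → no match
2. 'aca' → match
3. 'acaacaaca' → match
4. 'acaacaacaaca' → match

2, 3, 4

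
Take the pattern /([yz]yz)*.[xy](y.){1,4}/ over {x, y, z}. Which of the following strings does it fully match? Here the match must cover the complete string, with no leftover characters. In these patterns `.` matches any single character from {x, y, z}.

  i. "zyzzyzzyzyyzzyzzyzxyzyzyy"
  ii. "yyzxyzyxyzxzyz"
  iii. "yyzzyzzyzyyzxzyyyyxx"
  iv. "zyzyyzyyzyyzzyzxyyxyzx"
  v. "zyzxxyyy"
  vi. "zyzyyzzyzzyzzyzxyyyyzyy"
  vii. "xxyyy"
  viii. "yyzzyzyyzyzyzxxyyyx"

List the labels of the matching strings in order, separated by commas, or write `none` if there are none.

vi

i → no match
ii → no match
iii → no match
iv → no match
v → no match
vi → match
vii → no match
viii → no match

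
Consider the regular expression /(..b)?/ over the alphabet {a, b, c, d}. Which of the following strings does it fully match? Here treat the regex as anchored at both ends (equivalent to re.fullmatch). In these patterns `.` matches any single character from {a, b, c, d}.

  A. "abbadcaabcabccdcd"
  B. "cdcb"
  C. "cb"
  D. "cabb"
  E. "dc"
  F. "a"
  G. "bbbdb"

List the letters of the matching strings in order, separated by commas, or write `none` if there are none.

none

A → no match
B → no match
C → no match
D → no match
E → no match
F → no match
G → no match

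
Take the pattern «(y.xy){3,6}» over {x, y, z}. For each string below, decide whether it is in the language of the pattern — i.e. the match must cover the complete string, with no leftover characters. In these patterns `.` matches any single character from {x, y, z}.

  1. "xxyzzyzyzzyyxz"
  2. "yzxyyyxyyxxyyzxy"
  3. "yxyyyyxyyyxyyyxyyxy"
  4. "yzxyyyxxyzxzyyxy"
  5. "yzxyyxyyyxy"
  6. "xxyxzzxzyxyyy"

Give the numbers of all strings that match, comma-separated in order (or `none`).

1 → no match — must start with "y"
2 → match
3 → no match
4 → no match
5 → no match
6 → no match — must start with "y"

2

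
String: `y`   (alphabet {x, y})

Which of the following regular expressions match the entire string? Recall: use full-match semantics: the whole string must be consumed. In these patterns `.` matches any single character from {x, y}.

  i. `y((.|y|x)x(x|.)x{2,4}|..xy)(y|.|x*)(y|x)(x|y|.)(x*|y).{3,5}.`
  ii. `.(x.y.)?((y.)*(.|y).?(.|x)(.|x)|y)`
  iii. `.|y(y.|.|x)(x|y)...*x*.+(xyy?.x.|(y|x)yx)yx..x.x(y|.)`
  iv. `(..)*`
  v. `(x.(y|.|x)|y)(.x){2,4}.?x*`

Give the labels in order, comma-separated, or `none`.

i → no match
ii → no match
iii → match
iv → no match
v → no match

iii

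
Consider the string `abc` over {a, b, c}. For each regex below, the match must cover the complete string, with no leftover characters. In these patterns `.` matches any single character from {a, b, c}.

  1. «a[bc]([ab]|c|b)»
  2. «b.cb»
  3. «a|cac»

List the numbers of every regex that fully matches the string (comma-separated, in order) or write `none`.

1 → match
2 → no match — must start with `b`
3 → no match

1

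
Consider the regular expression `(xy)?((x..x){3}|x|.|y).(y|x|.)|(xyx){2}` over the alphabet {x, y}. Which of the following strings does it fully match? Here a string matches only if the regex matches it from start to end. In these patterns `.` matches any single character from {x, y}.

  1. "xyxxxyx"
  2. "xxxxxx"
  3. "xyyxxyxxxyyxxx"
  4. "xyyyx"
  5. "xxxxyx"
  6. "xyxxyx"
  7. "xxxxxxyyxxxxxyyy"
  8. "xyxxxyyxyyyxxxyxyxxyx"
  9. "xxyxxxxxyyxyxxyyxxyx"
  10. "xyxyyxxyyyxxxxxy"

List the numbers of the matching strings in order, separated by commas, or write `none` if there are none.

3, 4, 6

1 → no match
2 → no match
3 → match
4 → match
5 → no match
6 → match
7 → no match
8 → no match
9 → no match
10 → no match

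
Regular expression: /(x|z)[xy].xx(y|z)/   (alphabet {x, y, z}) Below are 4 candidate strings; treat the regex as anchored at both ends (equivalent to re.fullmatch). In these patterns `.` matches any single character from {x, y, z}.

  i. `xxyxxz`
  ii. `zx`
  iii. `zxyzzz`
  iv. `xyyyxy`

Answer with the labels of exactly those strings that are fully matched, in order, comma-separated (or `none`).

i

i → match
ii → no match
iii → no match
iv → no match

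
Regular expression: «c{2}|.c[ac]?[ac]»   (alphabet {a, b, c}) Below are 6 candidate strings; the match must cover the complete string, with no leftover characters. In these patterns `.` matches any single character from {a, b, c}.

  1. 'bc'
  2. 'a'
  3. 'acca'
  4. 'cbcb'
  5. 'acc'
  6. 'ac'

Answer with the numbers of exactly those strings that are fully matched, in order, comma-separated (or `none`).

1. 'bc' → no match
2. 'a' → no match
3. 'acca' → match
4. 'cbcb' → no match
5. 'acc' → match
6. 'ac' → no match

3, 5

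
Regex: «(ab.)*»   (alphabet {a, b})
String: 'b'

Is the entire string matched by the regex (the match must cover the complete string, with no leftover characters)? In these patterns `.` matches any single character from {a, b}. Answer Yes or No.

No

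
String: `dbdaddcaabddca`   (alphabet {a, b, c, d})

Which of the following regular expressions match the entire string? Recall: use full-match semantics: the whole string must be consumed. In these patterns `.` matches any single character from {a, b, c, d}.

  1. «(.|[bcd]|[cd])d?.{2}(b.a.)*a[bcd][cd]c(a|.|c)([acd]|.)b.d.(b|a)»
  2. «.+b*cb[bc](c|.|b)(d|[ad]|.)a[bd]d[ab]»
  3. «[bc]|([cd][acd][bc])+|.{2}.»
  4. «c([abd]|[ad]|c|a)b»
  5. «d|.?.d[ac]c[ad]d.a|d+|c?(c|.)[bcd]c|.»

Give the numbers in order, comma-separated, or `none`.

1

1 → match
2 → no match
3 → no match
4 → no match — must start with `c`
5 → no match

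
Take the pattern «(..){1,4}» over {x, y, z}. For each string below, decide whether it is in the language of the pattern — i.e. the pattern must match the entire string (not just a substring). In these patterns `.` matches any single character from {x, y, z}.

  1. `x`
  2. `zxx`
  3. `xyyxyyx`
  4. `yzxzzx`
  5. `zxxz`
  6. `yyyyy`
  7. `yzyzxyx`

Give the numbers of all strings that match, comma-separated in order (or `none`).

4, 5

1 → no match
2 → no match
3 → no match
4 → match
5 → match
6 → no match
7 → no match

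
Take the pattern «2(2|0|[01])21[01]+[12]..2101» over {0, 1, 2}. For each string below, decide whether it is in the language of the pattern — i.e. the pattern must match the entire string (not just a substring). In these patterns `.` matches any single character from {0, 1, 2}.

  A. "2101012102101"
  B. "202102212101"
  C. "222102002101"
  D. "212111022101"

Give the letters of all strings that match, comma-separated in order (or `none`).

A → no match
B. "202102212101" → match
C. "222102002101" → match
D. "212111022101" → match

B, C, D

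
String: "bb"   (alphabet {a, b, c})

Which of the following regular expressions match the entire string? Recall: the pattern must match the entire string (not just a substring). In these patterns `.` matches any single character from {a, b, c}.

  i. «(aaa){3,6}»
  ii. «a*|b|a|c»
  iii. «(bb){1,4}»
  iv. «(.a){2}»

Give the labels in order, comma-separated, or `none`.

i → no match — must start with "aaa"
ii → no match
iii → match
iv → no match — must end with "a"

iii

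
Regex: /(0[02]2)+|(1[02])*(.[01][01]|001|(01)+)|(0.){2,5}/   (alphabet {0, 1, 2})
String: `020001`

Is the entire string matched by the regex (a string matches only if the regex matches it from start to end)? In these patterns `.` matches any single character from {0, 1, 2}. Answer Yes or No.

Yes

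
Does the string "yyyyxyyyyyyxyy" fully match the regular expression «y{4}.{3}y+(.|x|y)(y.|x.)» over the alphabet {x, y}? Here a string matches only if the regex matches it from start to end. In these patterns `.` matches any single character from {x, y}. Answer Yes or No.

Yes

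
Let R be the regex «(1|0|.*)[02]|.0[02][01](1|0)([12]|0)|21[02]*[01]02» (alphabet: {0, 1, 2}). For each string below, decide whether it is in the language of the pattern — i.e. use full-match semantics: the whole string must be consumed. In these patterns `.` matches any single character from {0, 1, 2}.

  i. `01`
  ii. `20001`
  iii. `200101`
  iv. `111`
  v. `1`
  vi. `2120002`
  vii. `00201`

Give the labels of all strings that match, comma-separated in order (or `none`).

iii, vi

i → no match
ii → no match
iii → match
iv → no match
v → no match
vi → match
vii → no match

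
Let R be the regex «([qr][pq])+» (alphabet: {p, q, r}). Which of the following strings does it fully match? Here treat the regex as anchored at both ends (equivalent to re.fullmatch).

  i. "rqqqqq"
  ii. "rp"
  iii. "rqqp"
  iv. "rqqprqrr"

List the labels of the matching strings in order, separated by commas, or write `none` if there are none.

i, ii, iii

i. "rqqqqq" → match
ii. "rp" → match
iii. "rqqp" → match
iv. "rqqprqrr" → no match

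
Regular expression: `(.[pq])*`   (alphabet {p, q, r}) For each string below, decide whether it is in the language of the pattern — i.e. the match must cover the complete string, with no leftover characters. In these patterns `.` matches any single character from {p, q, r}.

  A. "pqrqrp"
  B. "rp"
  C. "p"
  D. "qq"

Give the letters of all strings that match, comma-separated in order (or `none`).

A → match
B → match
C → no match
D → match

A, B, D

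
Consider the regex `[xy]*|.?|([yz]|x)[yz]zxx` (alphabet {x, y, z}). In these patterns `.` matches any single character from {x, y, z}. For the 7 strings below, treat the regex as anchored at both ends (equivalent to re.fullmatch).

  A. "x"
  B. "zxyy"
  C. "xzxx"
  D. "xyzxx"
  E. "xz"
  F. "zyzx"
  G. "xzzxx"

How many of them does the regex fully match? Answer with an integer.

3

A → match
B → no match
C → no match
D → match
E → no match
F → no match
G → match
Total matched: 3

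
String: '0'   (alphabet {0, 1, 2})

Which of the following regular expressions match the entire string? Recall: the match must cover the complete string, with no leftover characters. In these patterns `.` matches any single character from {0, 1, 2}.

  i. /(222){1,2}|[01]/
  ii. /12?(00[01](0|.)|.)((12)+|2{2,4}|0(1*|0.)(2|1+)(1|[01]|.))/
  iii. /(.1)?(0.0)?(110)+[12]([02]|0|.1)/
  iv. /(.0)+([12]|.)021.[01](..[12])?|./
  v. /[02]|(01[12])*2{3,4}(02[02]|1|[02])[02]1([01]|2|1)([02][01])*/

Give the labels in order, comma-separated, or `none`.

i → match
ii → no match — must start with '1'
iii → no match
iv → match
v → match

i, iv, v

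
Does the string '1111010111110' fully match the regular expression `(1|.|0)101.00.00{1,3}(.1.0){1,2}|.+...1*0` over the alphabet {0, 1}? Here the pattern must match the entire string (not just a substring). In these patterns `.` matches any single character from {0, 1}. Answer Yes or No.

Yes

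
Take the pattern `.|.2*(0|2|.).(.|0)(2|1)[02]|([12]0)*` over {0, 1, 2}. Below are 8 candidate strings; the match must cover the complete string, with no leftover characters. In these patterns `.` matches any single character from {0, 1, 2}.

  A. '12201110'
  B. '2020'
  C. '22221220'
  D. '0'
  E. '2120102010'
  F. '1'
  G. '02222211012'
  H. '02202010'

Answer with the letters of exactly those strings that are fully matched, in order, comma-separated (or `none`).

A → match
B → match
C → match
D → match
E → no match
F → match
G → match
H → match

A, B, C, D, F, G, H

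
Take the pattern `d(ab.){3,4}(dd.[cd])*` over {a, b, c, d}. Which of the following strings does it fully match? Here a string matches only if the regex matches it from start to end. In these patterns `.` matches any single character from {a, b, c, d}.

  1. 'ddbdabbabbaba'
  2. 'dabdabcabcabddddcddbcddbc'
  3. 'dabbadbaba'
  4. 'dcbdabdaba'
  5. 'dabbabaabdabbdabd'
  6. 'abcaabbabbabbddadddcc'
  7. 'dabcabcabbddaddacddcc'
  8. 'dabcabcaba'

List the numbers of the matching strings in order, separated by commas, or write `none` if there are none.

2, 8

1 → no match — must start with 'dab'
2 → match
3 → no match
4 → no match — must start with 'dab'
5 → no match
6 → no match — must start with 'dab'
7 → no match
8 → match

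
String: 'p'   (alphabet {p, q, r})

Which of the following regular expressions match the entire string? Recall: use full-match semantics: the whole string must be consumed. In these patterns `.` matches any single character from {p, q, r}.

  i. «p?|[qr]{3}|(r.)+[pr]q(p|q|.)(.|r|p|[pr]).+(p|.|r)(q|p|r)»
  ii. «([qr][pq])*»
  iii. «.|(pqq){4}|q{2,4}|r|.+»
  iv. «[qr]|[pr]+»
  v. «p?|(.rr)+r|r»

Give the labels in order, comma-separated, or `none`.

i → match
ii → no match
iii → match
iv → match
v → match

i, iii, iv, v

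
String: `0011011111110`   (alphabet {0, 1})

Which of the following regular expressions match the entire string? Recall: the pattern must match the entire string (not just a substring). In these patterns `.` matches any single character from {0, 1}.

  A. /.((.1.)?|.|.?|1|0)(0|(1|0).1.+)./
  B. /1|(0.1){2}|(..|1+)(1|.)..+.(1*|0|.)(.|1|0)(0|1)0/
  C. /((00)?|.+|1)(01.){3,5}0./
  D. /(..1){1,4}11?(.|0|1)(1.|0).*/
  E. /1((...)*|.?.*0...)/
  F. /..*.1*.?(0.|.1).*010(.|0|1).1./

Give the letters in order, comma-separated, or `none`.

A, B, D

A → match
B → match
C → no match
D → match
E → no match — must start with `1`
F → no match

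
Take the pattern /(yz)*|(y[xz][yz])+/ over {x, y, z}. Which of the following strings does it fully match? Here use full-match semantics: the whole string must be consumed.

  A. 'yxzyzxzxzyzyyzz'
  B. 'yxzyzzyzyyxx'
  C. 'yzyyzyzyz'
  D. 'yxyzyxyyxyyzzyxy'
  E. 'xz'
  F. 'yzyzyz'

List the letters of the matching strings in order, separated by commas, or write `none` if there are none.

A → no match
B. 'yxzyzzyzyyxx' → no match
C. 'yzyyzyzyz' → no match
D → no match
E. 'xz' → no match
F. 'yzyzyz' → match

F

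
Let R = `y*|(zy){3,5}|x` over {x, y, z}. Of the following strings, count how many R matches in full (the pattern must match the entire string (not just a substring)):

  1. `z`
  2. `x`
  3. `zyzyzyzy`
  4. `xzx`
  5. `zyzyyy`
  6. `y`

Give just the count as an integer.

1 → no match
2 → match
3 → match
4 → no match
5 → no match
6 → match
Total matched: 3

3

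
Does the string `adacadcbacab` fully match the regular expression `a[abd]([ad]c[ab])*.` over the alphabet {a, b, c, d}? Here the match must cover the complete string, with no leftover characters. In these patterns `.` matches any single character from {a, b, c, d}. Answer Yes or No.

Yes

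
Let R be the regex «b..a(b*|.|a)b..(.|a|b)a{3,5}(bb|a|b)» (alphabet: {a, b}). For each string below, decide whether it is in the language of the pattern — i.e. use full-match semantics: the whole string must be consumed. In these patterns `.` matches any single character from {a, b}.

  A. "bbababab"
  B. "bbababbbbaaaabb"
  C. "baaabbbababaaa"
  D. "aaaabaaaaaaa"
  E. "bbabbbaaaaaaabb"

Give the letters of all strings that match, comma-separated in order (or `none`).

none

A → no match
B → no match
C → no match
D → no match — must start with "b"
E → no match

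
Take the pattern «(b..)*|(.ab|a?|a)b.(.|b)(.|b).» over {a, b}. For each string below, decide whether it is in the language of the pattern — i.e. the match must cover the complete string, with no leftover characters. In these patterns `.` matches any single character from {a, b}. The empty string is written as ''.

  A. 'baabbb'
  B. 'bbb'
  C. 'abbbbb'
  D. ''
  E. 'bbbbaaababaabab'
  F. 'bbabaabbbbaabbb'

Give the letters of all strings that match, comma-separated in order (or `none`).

A, B, C, D, F

A → match
B → match
C → match
D → match
E → no match
F → match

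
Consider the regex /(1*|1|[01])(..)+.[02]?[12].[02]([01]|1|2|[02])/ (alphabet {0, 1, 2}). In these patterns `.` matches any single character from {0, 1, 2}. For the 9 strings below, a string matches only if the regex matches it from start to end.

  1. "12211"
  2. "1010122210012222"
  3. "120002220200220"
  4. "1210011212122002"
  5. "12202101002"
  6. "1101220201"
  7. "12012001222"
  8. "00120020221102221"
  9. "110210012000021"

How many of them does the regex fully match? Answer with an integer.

5

1 → no match
2 → match
3 → no match
4 → match
5 → match
6 → no match
7 → match
8 → match
9 → no match
Total matched: 5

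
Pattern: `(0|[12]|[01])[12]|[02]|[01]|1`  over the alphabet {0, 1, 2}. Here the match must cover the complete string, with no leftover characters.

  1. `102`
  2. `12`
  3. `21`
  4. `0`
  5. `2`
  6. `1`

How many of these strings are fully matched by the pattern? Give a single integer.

1 → no match
2 → match
3 → match
4 → match
5 → match
6 → match
Total matched: 5

5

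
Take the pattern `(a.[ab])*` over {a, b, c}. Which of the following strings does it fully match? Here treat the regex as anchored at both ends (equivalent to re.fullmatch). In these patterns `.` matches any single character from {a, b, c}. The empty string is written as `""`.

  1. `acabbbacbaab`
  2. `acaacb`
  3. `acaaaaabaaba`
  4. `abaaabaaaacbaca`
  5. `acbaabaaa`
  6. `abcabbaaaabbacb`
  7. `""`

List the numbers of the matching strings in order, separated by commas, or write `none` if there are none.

1 → no match
2 → match
3 → match
4 → match
5 → match
6 → no match
7 → match

2, 3, 4, 5, 7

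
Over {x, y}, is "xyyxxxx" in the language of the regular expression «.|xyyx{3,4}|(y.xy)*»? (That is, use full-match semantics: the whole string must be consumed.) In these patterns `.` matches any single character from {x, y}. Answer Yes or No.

Yes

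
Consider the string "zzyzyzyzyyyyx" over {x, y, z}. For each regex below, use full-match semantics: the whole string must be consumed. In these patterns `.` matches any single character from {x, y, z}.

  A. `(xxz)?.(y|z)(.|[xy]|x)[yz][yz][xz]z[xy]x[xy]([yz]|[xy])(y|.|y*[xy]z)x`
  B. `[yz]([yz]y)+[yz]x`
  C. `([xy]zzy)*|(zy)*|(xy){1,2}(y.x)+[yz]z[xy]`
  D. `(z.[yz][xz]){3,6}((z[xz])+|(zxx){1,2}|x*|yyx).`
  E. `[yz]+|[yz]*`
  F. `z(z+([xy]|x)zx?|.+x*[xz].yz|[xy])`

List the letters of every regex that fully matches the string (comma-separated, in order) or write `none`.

A → no match
B → match
C → no match
D → no match
E → no match
F → no match

B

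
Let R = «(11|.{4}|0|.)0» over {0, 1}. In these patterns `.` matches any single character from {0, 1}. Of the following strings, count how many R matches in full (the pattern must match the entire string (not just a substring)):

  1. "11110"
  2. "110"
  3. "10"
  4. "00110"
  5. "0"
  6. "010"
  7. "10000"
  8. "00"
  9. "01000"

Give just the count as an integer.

1 → match
2 → match
3 → match
4 → match
5 → no match
6 → no match
7 → match
8 → match
9 → match
Total matched: 7

7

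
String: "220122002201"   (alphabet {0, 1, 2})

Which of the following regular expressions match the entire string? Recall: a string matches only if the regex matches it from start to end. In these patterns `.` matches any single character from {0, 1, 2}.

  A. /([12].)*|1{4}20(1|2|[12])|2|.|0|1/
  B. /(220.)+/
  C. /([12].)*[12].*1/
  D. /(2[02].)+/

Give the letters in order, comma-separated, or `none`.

B, C

A → no match
B → match
C → match
D → no match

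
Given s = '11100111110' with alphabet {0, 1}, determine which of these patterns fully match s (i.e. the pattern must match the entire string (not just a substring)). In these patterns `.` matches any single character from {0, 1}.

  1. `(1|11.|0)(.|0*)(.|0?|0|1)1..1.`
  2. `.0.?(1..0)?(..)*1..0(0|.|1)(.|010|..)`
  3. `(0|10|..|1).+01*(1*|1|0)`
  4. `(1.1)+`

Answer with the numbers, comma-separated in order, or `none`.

1 → match
2 → no match
3 → match
4 → no match — must end with '1'

1, 3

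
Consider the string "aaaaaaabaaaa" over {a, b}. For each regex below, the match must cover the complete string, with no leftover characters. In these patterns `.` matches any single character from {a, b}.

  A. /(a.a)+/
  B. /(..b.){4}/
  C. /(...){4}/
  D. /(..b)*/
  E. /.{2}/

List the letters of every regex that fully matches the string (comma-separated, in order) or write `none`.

A → match
B → no match
C → match
D → no match
E → no match

A, C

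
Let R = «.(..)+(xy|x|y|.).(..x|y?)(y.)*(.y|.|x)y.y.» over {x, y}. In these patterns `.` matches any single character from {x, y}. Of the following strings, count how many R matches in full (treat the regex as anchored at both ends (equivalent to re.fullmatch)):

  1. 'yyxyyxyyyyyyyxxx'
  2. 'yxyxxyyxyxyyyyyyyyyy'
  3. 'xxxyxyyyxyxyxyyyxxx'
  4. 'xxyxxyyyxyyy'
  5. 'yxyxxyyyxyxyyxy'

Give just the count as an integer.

1 → no match
2 → match
3 → no match
4 → no match
5 → no match
Total matched: 1

1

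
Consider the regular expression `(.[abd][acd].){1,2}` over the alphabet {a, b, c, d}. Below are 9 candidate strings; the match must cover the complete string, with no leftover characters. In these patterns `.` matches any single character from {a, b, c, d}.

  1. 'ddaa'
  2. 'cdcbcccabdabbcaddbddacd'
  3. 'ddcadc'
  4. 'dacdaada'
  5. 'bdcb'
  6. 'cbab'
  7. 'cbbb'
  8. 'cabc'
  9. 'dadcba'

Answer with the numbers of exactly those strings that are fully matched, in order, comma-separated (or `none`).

1, 4, 5, 6

1 → match
2 → no match
3 → no match
4 → match
5 → match
6 → match
7 → no match
8 → no match
9 → no match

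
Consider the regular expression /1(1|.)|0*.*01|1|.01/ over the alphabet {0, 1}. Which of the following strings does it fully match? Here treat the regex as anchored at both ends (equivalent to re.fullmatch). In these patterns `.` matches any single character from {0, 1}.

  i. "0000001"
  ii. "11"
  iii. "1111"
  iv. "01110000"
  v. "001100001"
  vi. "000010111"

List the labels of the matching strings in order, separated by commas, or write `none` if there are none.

i → match
ii → match
iii → no match
iv → no match
v → match
vi → no match

i, ii, v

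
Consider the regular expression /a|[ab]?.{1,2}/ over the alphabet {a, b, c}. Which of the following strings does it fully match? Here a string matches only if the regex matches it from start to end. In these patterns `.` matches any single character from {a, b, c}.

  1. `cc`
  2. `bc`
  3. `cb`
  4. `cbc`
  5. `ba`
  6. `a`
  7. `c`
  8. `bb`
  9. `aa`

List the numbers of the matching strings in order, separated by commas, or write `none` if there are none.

1, 2, 3, 5, 6, 7, 8, 9

1 → match
2 → match
3 → match
4 → no match
5 → match
6 → match
7 → match
8 → match
9 → match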